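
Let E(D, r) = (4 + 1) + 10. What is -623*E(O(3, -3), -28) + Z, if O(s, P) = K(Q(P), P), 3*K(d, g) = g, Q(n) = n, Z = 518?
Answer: -8827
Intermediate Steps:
K(d, g) = g/3
O(s, P) = P/3
E(D, r) = 15 (E(D, r) = 5 + 10 = 15)
-623*E(O(3, -3), -28) + Z = -623*15 + 518 = -9345 + 518 = -8827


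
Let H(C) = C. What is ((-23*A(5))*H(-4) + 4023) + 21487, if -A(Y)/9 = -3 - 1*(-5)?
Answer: 23854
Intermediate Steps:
A(Y) = -18 (A(Y) = -9*(-3 - 1*(-5)) = -9*(-3 + 5) = -9*2 = -18)
((-23*A(5))*H(-4) + 4023) + 21487 = (-23*(-18)*(-4) + 4023) + 21487 = (414*(-4) + 4023) + 21487 = (-1656 + 4023) + 21487 = 2367 + 21487 = 23854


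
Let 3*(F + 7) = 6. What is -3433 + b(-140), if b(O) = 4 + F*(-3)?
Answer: -3414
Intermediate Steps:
F = -5 (F = -7 + (1/3)*6 = -7 + 2 = -5)
b(O) = 19 (b(O) = 4 - 5*(-3) = 4 + 15 = 19)
-3433 + b(-140) = -3433 + 19 = -3414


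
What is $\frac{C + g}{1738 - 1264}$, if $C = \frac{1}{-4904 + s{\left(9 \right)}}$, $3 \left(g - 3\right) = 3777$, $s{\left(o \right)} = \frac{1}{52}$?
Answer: $\frac{160909391}{60436659} \approx 2.6624$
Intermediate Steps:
$s{\left(o \right)} = \frac{1}{52}$
$g = 1262$ ($g = 3 + \frac{1}{3} \cdot 3777 = 3 + 1259 = 1262$)
$C = - \frac{52}{255007}$ ($C = \frac{1}{-4904 + \frac{1}{52}} = \frac{1}{- \frac{255007}{52}} = - \frac{52}{255007} \approx -0.00020392$)
$\frac{C + g}{1738 - 1264} = \frac{- \frac{52}{255007} + 1262}{1738 - 1264} = \frac{321818782}{255007 \cdot 474} = \frac{321818782}{255007} \cdot \frac{1}{474} = \frac{160909391}{60436659}$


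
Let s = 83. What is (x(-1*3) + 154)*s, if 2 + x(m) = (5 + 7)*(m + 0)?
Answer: 9628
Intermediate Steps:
x(m) = -2 + 12*m (x(m) = -2 + (5 + 7)*(m + 0) = -2 + 12*m)
(x(-1*3) + 154)*s = ((-2 + 12*(-1*3)) + 154)*83 = ((-2 + 12*(-3)) + 154)*83 = ((-2 - 36) + 154)*83 = (-38 + 154)*83 = 116*83 = 9628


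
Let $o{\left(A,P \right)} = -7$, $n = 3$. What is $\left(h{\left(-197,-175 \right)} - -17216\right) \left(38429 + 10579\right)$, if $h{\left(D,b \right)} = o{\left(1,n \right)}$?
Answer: $843378672$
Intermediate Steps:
$h{\left(D,b \right)} = -7$
$\left(h{\left(-197,-175 \right)} - -17216\right) \left(38429 + 10579\right) = \left(-7 - -17216\right) \left(38429 + 10579\right) = \left(-7 + 17216\right) 49008 = 17209 \cdot 49008 = 843378672$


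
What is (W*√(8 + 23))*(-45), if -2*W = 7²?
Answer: 2205*√31/2 ≈ 6138.5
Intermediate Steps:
W = -49/2 (W = -½*7² = -½*49 = -49/2 ≈ -24.500)
(W*√(8 + 23))*(-45) = -49*√(8 + 23)/2*(-45) = -49*√31/2*(-45) = 2205*√31/2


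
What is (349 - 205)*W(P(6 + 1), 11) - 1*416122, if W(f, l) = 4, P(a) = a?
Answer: -415546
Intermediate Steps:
(349 - 205)*W(P(6 + 1), 11) - 1*416122 = (349 - 205)*4 - 1*416122 = 144*4 - 416122 = 576 - 416122 = -415546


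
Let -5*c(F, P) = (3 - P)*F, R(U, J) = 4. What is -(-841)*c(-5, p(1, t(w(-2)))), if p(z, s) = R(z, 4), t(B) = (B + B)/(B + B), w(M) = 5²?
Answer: -841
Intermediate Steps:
w(M) = 25
t(B) = 1 (t(B) = (2*B)/((2*B)) = (2*B)*(1/(2*B)) = 1)
p(z, s) = 4
c(F, P) = -F*(3 - P)/5 (c(F, P) = -(3 - P)*F/5 = -F*(3 - P)/5)
-(-841)*c(-5, p(1, t(w(-2)))) = -(-841)*(⅕)*(-5)*(-3 + 4) = -(-841)*(⅕)*(-5)*1 = -(-841)*(-1) = -1*841 = -841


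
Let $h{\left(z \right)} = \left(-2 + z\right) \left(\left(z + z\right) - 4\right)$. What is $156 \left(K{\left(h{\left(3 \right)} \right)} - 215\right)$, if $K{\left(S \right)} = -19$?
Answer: $-36504$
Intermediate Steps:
$h{\left(z \right)} = \left(-4 + 2 z\right) \left(-2 + z\right)$ ($h{\left(z \right)} = \left(-2 + z\right) \left(2 z - 4\right) = \left(-2 + z\right) \left(-4 + 2 z\right) = \left(-4 + 2 z\right) \left(-2 + z\right)$)
$156 \left(K{\left(h{\left(3 \right)} \right)} - 215\right) = 156 \left(-19 - 215\right) = 156 \left(-234\right) = -36504$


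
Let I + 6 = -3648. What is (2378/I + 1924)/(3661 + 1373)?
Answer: 121171/317142 ≈ 0.38207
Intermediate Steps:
I = -3654 (I = -6 - 3648 = -3654)
(2378/I + 1924)/(3661 + 1373) = (2378/(-3654) + 1924)/(3661 + 1373) = (2378*(-1/3654) + 1924)/5034 = (-41/63 + 1924)*(1/5034) = (121171/63)*(1/5034) = 121171/317142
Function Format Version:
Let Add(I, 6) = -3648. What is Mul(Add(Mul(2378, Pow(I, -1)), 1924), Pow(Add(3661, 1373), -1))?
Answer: Rational(121171, 317142) ≈ 0.38207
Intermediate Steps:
I = -3654 (I = Add(-6, -3648) = -3654)
Mul(Add(Mul(2378, Pow(I, -1)), 1924), Pow(Add(3661, 1373), -1)) = Mul(Add(Mul(2378, Pow(-3654, -1)), 1924), Pow(Add(3661, 1373), -1)) = Mul(Add(Mul(2378, Rational(-1, 3654)), 1924), Pow(5034, -1)) = Mul(Add(Rational(-41, 63), 1924), Rational(1, 5034)) = Mul(Rational(121171, 63), Rational(1, 5034)) = Rational(121171, 317142)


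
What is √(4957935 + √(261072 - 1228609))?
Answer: √(4957935 + I*√967537) ≈ 2226.6 + 0.22*I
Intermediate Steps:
√(4957935 + √(261072 - 1228609)) = √(4957935 + √(-967537)) = √(4957935 + I*√967537)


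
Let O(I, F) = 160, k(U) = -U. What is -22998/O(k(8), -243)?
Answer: -11499/80 ≈ -143.74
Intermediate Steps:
-22998/O(k(8), -243) = -22998/160 = -22998*1/160 = -11499/80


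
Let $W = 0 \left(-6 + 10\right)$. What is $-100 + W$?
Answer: $-100$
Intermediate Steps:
$W = 0$ ($W = 0 \cdot 4 = 0$)
$-100 + W = -100 + 0 = -100$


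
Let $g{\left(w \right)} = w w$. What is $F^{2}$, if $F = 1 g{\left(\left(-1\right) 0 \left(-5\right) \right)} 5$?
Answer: $0$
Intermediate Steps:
$g{\left(w \right)} = w^{2}$
$F = 0$ ($F = 1 \left(\left(-1\right) 0 \left(-5\right)\right)^{2} \cdot 5 = 1 \left(0 \left(-5\right)\right)^{2} \cdot 5 = 1 \cdot 0^{2} \cdot 5 = 1 \cdot 0 \cdot 5 = 0 \cdot 5 = 0$)
$F^{2} = 0^{2} = 0$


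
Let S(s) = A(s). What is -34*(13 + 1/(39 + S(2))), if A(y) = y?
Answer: -18156/41 ≈ -442.83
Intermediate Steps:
S(s) = s
-34*(13 + 1/(39 + S(2))) = -34*(13 + 1/(39 + 2)) = -34*(13 + 1/41) = -34*534/41 = -18156/41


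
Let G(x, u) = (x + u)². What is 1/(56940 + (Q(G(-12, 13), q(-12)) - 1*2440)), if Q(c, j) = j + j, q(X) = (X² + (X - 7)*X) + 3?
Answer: 1/55250 ≈ 1.8100e-5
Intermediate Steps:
G(x, u) = (u + x)²
q(X) = 3 + X² + X*(-7 + X) (q(X) = (X² + (-7 + X)*X) + 3 = (X² + X*(-7 + X)) + 3 = 3 + X² + X*(-7 + X))
Q(c, j) = 2*j
1/(56940 + (Q(G(-12, 13), q(-12)) - 1*2440)) = 1/(56940 + (2*(3 - 7*(-12) + 2*(-12)²) - 1*2440)) = 1/(56940 + (2*(3 + 84 + 2*144) - 2440)) = 1/(56940 + (2*(3 + 84 + 288) - 2440)) = 1/(56940 + (2*375 - 2440)) = 1/(56940 + (750 - 2440)) = 1/(56940 - 1690) = 1/55250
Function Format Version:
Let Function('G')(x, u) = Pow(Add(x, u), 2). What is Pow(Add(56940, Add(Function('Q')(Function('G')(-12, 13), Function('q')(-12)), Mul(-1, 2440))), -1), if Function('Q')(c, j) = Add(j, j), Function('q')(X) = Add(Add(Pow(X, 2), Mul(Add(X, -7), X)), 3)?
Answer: Rational(1, 55250) ≈ 1.8100e-5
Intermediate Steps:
Function('G')(x, u) = Pow(Add(u, x), 2)
Function('q')(X) = Add(3, Pow(X, 2), Mul(X, Add(-7, X))) (Function('q')(X) = Add(Add(Pow(X, 2), Mul(Add(-7, X), X)), 3) = Add(Add(Pow(X, 2), Mul(X, Add(-7, X))), 3) = Add(3, Pow(X, 2), Mul(X, Add(-7, X))))
Function('Q')(c, j) = Mul(2, j)
Pow(Add(56940, Add(Function('Q')(Function('G')(-12, 13), Function('q')(-12)), Mul(-1, 2440))), -1) = Pow(Add(56940, Add(Mul(2, Add(3, Mul(-7, -12), Mul(2, Pow(-12, 2)))), Mul(-1, 2440))), -1) = Pow(Add(56940, Add(Mul(2, Add(3, 84, Mul(2, 144))), -2440)), -1) = Pow(Add(56940, Add(Mul(2, Add(3, 84, 288)), -2440)), -1) = Pow(Add(56940, Add(Mul(2, 375), -2440)), -1) = Pow(Add(56940, Add(750, -2440)), -1) = Pow(Add(56940, -1690), -1) = Pow(55250, -1) = Rational(1, 55250)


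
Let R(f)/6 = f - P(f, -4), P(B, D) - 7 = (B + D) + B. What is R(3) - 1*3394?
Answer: -3430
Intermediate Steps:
P(B, D) = 7 + D + 2*B (P(B, D) = 7 + ((B + D) + B) = 7 + (D + 2*B) = 7 + D + 2*B)
R(f) = -18 - 6*f (R(f) = 6*(f - (7 - 4 + 2*f)) = 6*(f - (3 + 2*f)) = 6*(f + (-3 - 2*f)) = 6*(-3 - f) = -18 - 6*f)
R(3) - 1*3394 = (-18 - 6*3) - 1*3394 = (-18 - 18) - 3394 = -36 - 3394 = -3430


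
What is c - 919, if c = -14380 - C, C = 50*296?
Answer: -30099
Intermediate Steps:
C = 14800
c = -29180 (c = -14380 - 1*14800 = -14380 - 14800 = -29180)
c - 919 = -29180 - 919 = -30099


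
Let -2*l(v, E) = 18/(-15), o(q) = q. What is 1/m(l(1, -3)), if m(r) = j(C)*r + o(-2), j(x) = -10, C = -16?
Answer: -⅛ ≈ -0.12500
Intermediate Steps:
l(v, E) = ⅗ (l(v, E) = -9/(-15) = -9*(-1)/15 = -½*(-6/5) = ⅗)
m(r) = -2 - 10*r (m(r) = -10*r - 2 = -2 - 10*r)
1/m(l(1, -3)) = 1/(-2 - 10*⅗) = 1/(-2 - 6) = 1/(-8) = -⅛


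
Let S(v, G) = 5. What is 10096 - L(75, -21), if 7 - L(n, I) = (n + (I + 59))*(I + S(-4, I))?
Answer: 8281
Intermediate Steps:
L(n, I) = 7 - (5 + I)*(59 + I + n) (L(n, I) = 7 - (n + (I + 59))*(I + 5) = 7 - (n + (59 + I))*(5 + I) = 7 - (59 + I + n)*(5 + I) = 7 - (5 + I)*(59 + I + n))
10096 - L(75, -21) = 10096 - (-288 - 1*(-21)² - 64*(-21) - 5*75 - 1*(-21)*75) = 10096 - (-288 - 1*441 + 1344 - 375 + 1575) = 10096 - (-288 - 441 + 1344 - 375 + 1575) = 10096 - 1*1815 = 10096 - 1815 = 8281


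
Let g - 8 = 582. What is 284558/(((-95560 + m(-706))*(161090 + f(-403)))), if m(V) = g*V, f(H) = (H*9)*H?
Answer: -142279/415510514550 ≈ -3.4242e-7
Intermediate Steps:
g = 590 (g = 8 + 582 = 590)
f(H) = 9*H² (f(H) = (9*H)*H = 9*H²)
m(V) = 590*V
284558/(((-95560 + m(-706))*(161090 + f(-403)))) = 284558/(((-95560 + 590*(-706))*(161090 + 9*(-403)²))) = 284558/(((-95560 - 416540)*(161090 + 9*162409))) = 284558/((-512100*(161090 + 1461681))) = 284558/((-512100*1622771)) = 284558/(-831021029100) = 284558*(-1/831021029100) = -142279/415510514550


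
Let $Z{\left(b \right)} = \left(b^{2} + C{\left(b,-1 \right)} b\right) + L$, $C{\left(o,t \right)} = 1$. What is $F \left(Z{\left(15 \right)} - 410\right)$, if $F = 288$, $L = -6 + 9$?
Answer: $-48096$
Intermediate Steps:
$L = 3$
$Z{\left(b \right)} = 3 + b + b^{2}$ ($Z{\left(b \right)} = \left(b^{2} + 1 b\right) + 3 = \left(b^{2} + b\right) + 3 = \left(b + b^{2}\right) + 3 = 3 + b + b^{2}$)
$F \left(Z{\left(15 \right)} - 410\right) = 288 \left(\left(3 + 15 + 15^{2}\right) - 410\right) = 288 \left(\left(3 + 15 + 225\right) - 410\right) = 288 \left(243 - 410\right) = 288 \left(-167\right) = -48096$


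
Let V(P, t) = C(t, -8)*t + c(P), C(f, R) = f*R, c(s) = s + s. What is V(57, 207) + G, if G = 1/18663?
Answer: -6395399513/18663 ≈ -3.4268e+5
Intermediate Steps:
G = 1/18663 ≈ 5.3582e-5
c(s) = 2*s
C(f, R) = R*f
V(P, t) = -8*t² + 2*P (V(P, t) = (-8*t)*t + 2*P = -8*t² + 2*P)
V(57, 207) + G = (-8*207² + 2*57) + 1/18663 = (-8*42849 + 114) + 1/18663 = (-342792 + 114) + 1/18663 = -342678 + 1/18663 = -6395399513/18663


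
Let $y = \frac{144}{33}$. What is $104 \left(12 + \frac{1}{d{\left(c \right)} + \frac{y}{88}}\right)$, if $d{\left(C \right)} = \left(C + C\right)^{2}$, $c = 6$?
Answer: $\frac{10882612}{8715} \approx 1248.7$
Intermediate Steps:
$d{\left(C \right)} = 4 C^{2}$ ($d{\left(C \right)} = \left(2 C\right)^{2} = 4 C^{2}$)
$y = \frac{48}{11}$ ($y = 144 \cdot \frac{1}{33} = \frac{48}{11} \approx 4.3636$)
$104 \left(12 + \frac{1}{d{\left(c \right)} + \frac{y}{88}}\right) = 104 \left(12 + \frac{1}{4 \cdot 6^{2} + \frac{48}{11 \cdot 88}}\right) = 104 \left(12 + \frac{1}{4 \cdot 36 + \frac{48}{11} \cdot \frac{1}{88}}\right) = 104 \left(12 + \frac{1}{144 + \frac{6}{121}}\right) = 104 \left(12 + \frac{1}{\frac{17430}{121}}\right) = 104 \left(12 + \frac{121}{17430}\right) = 104 \cdot \frac{209281}{17430} = \frac{10882612}{8715}$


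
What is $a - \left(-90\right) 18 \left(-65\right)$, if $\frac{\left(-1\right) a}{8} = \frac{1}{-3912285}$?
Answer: $- \frac{411963610492}{3912285} \approx -1.053 \cdot 10^{5}$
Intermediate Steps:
$a = \frac{8}{3912285}$ ($a = - \frac{8}{-3912285} = \left(-8\right) \left(- \frac{1}{3912285}\right) = \frac{8}{3912285} \approx 2.0448 \cdot 10^{-6}$)
$a - \left(-90\right) 18 \left(-65\right) = \frac{8}{3912285} - \left(-90\right) 18 \left(-65\right) = \frac{8}{3912285} - \left(-1620\right) \left(-65\right) = \frac{8}{3912285} - 105300 = - \frac{411963610492}{3912285}$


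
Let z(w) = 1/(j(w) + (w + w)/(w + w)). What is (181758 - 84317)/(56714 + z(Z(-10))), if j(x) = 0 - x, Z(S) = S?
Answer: 1071851/623855 ≈ 1.7181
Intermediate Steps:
j(x) = -x
z(w) = 1/(1 - w) (z(w) = 1/(-w + (w + w)/(w + w)) = 1/(-w + (2*w)/((2*w))) = 1/(-w + (2*w)*(1/(2*w))) = 1/(-w + 1) = 1/(1 - w))
(181758 - 84317)/(56714 + z(Z(-10))) = (181758 - 84317)/(56714 - 1/(-1 - 10)) = 97441/(56714 - 1/(-11)) = 97441/(56714 - 1*(-1/11)) = 97441/(56714 + 1/11) = 97441/(623855/11) = 97441*(11/623855) = 1071851/623855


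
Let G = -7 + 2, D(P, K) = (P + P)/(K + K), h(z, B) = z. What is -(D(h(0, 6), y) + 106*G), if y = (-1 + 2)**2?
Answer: 530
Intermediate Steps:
y = 1 (y = 1**2 = 1)
D(P, K) = P/K (D(P, K) = (2*P)/((2*K)) = (2*P)*(1/(2*K)) = P/K)
G = -5
-(D(h(0, 6), y) + 106*G) = -(0/1 + 106*(-5)) = -(0*1 - 530) = -(0 - 530) = -1*(-530) = 530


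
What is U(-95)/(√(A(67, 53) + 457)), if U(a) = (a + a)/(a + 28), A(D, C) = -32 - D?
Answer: 95*√358/11993 ≈ 0.14988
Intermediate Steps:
U(a) = 2*a/(28 + a) (U(a) = (2*a)/(28 + a) = 2*a/(28 + a))
U(-95)/(√(A(67, 53) + 457)) = (2*(-95)/(28 - 95))/(√((-32 - 1*67) + 457)) = (2*(-95)/(-67))/(√((-32 - 67) + 457)) = (2*(-95)*(-1/67))/(√(-99 + 457)) = 190/(67*(√358)) = 190*(√358/358)/67 = 95*√358/11993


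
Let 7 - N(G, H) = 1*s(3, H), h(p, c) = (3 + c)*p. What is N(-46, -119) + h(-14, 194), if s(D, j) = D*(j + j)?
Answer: -2037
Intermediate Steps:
h(p, c) = p*(3 + c)
s(D, j) = 2*D*j (s(D, j) = D*(2*j) = 2*D*j)
N(G, H) = 7 - 6*H (N(G, H) = 7 - 2*3*H = 7 - 6*H)
N(-46, -119) + h(-14, 194) = (7 - 6*(-119)) - 14*(3 + 194) = (7 + 714) - 14*197 = 721 - 2758 = -2037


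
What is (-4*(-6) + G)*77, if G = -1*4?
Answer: 1540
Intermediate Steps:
G = -4
(-4*(-6) + G)*77 = (-4*(-6) - 4)*77 = (24 - 4)*77 = 20*77 = 1540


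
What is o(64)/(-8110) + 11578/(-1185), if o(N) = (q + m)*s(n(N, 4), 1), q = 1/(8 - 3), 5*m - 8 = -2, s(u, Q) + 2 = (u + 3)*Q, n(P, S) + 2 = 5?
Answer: -46952108/4805175 ≈ -9.7711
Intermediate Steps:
n(P, S) = 3 (n(P, S) = -2 + 5 = 3)
s(u, Q) = -2 + Q*(3 + u) (s(u, Q) = -2 + (u + 3)*Q = -2 + (3 + u)*Q = -2 + Q*(3 + u))
m = 6/5 (m = 8/5 + (1/5)*(-2) = 8/5 - 2/5 = 6/5 ≈ 1.2000)
q = 1/5 ≈ 0.20000
o(N) = 28/5 (o(N) = (1/5 + 6/5)*(-2 + 3*1 + 1*3) = 7*(-2 + 3 + 3)/5 = (7/5)*4 = 28/5)
o(64)/(-8110) + 11578/(-1185) = (28/5)/(-8110) + 11578/(-1185) = (28/5)*(-1/8110) + 11578*(-1/1185) = -14/20275 - 11578/1185 = -46952108/4805175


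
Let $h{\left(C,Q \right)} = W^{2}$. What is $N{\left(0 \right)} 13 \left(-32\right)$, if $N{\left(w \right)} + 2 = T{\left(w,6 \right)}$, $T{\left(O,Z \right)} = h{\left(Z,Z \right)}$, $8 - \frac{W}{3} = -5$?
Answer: $-631904$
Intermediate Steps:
$W = 39$ ($W = 24 - -15 = 24 + 15 = 39$)
$h{\left(C,Q \right)} = 1521$ ($h{\left(C,Q \right)} = 39^{2} = 1521$)
$T{\left(O,Z \right)} = 1521$
$N{\left(w \right)} = 1519$ ($N{\left(w \right)} = -2 + 1521 = 1519$)
$N{\left(0 \right)} 13 \left(-32\right) = 1519 \cdot 13 \left(-32\right) = 1519 \left(-416\right) = -631904$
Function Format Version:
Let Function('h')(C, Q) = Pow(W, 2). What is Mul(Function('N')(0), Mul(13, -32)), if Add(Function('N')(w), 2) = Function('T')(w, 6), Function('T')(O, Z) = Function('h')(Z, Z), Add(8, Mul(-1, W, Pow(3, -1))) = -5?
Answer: -631904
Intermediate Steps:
W = 39 (W = Add(24, Mul(-3, -5)) = Add(24, 15) = 39)
Function('h')(C, Q) = 1521 (Function('h')(C, Q) = Pow(39, 2) = 1521)
Function('T')(O, Z) = 1521
Function('N')(w) = 1519 (Function('N')(w) = Add(-2, 1521) = 1519)
Mul(Function('N')(0), Mul(13, -32)) = Mul(1519, Mul(13, -32)) = Mul(1519, -416) = -631904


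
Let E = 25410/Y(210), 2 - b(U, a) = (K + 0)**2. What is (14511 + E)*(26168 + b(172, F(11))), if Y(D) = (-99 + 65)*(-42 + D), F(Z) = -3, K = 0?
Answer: 25815278735/68 ≈ 3.7964e+8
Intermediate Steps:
Y(D) = 1428 - 34*D (Y(D) = -34*(-42 + D) = 1428 - 34*D)
b(U, a) = 2 (b(U, a) = 2 - (0 + 0)**2 = 2 - 1*0**2 = 2 - 1*0 = 2 + 0 = 2)
E = -605/136 (E = 25410/(1428 - 34*210) = 25410/(1428 - 7140) = 25410/(-5712) = 25410*(-1/5712) = -605/136 ≈ -4.4485)
(14511 + E)*(26168 + b(172, F(11))) = (14511 - 605/136)*(26168 + 2) = (1972891/136)*26170 = 25815278735/68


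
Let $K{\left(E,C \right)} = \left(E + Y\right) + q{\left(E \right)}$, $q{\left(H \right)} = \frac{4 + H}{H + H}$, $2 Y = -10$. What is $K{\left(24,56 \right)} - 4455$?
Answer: $- \frac{53225}{12} \approx -4435.4$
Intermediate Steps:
$Y = -5$ ($Y = \frac{1}{2} \left(-10\right) = -5$)
$q{\left(H \right)} = \frac{4 + H}{2 H}$
$K{\left(E,C \right)} = -5 + E + \frac{4 + E}{2 E}$ ($K{\left(E,C \right)} = \left(E - 5\right) + \frac{4 + E}{2 E} = \left(-5 + E\right) + \frac{4 + E}{2 E} = -5 + E + \frac{4 + E}{2 E}$)
$K{\left(24,56 \right)} - 4455 = \left(- \frac{9}{2} + 24 + \frac{2}{24}\right) - 4455 = \left(- \frac{9}{2} + 24 + 2 \cdot \frac{1}{24}\right) - 4455 = \left(- \frac{9}{2} + 24 + \frac{1}{12}\right) - 4455 = \frac{235}{12} - 4455 = - \frac{53225}{12}$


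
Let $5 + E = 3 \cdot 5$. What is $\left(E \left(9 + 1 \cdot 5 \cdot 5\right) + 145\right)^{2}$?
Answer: $235225$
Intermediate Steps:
$E = 10$ ($E = -5 + 3 \cdot 5 = -5 + 15 = 10$)
$\left(E \left(9 + 1 \cdot 5 \cdot 5\right) + 145\right)^{2} = \left(10 \left(9 + 1 \cdot 5 \cdot 5\right) + 145\right)^{2} = \left(10 \left(9 + 5 \cdot 5\right) + 145\right)^{2} = \left(10 \left(9 + 25\right) + 145\right)^{2} = \left(10 \cdot 34 + 145\right)^{2} = \left(340 + 145\right)^{2} = 485^{2} = 235225$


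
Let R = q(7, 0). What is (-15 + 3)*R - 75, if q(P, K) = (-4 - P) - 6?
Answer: 129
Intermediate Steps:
q(P, K) = -10 - P
R = -17 (R = -10 - 1*7 = -10 - 7 = -17)
(-15 + 3)*R - 75 = (-15 + 3)*(-17) - 75 = -12*(-17) - 75 = 204 - 75 = 129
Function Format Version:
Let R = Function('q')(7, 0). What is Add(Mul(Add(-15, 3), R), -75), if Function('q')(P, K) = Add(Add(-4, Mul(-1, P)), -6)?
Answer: 129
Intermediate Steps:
Function('q')(P, K) = Add(-10, Mul(-1, P))
R = -17 (R = Add(-10, Mul(-1, 7)) = Add(-10, -7) = -17)
Add(Mul(Add(-15, 3), R), -75) = Add(Mul(Add(-15, 3), -17), -75) = Add(Mul(-12, -17), -75) = Add(204, -75) = 129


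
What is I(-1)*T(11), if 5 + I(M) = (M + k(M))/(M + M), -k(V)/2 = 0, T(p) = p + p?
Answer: -99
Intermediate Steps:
T(p) = 2*p
k(V) = 0 (k(V) = -2*0 = 0)
I(M) = -9/2 (I(M) = -5 + (M + 0)/(M + M) = -5 + M/((2*M)) = -5 + M*(1/(2*M)) = -5 + ½ = -9/2)
I(-1)*T(11) = -9*11 = -9/2*22 = -99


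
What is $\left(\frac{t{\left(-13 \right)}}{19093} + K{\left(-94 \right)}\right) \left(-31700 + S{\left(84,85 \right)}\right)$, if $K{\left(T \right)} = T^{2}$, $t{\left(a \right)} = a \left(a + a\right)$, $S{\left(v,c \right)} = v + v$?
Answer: $- \frac{5319640303752}{19093} \approx -2.7862 \cdot 10^{8}$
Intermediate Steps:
$S{\left(v,c \right)} = 2 v$
$t{\left(a \right)} = 2 a^{2}$ ($t{\left(a \right)} = a 2 a = 2 a^{2}$)
$\left(\frac{t{\left(-13 \right)}}{19093} + K{\left(-94 \right)}\right) \left(-31700 + S{\left(84,85 \right)}\right) = \left(\frac{2 \left(-13\right)^{2}}{19093} + \left(-94\right)^{2}\right) \left(-31700 + 2 \cdot 84\right) = \left(2 \cdot 169 \cdot \frac{1}{19093} + 8836\right) \left(-31700 + 168\right) = \left(338 \cdot \frac{1}{19093} + 8836\right) \left(-31532\right) = \left(\frac{338}{19093} + 8836\right) \left(-31532\right) = \frac{168706086}{19093} \left(-31532\right) = - \frac{5319640303752}{19093}$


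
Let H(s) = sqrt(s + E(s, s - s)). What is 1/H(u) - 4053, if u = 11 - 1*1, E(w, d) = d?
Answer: -4053 + sqrt(10)/10 ≈ -4052.7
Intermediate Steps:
u = 10 (u = 11 - 1 = 10)
H(s) = sqrt(s) (H(s) = sqrt(s + (s - s)) = sqrt(s + 0) = sqrt(s))
1/H(u) - 4053 = 1/(sqrt(10)) - 4053 = sqrt(10)/10 - 4053 = -4053 + sqrt(10)/10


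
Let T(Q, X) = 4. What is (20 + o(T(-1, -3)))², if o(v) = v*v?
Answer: 1296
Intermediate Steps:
o(v) = v²
(20 + o(T(-1, -3)))² = (20 + 4²)² = (20 + 16)² = 36² = 1296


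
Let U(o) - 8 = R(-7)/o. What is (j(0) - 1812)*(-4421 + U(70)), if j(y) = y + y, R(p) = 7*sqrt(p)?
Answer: 7996356 - 906*I*sqrt(7)/5 ≈ 7.9964e+6 - 479.41*I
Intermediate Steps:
U(o) = 8 + 7*I*sqrt(7)/o (U(o) = 8 + (7*sqrt(-7))/o = 8 + (7*(I*sqrt(7)))/o = 8 + (7*I*sqrt(7))/o = 8 + 7*I*sqrt(7)/o)
j(y) = 2*y
(j(0) - 1812)*(-4421 + U(70)) = (2*0 - 1812)*(-4421 + (8 + 7*I*sqrt(7)/70)) = (0 - 1812)*(-4421 + (8 + 7*I*sqrt(7)*(1/70))) = -1812*(-4421 + (8 + I*sqrt(7)/10)) = -1812*(-4413 + I*sqrt(7)/10) = 7996356 - 906*I*sqrt(7)/5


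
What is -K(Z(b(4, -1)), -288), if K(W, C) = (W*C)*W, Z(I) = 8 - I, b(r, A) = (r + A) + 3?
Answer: 1152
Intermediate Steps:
b(r, A) = 3 + A + r (b(r, A) = (A + r) + 3 = 3 + A + r)
K(W, C) = C*W² (K(W, C) = (C*W)*W = C*W²)
-K(Z(b(4, -1)), -288) = -(-288)*(8 - (3 - 1 + 4))² = -(-288)*(8 - 1*6)² = -(-288)*(8 - 6)² = -(-288)*2² = -(-288)*4 = -1*(-1152) = 1152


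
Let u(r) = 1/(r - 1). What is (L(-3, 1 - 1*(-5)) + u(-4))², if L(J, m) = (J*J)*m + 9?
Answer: 98596/25 ≈ 3943.8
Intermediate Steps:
L(J, m) = 9 + m*J² (L(J, m) = J²*m + 9 = m*J² + 9 = 9 + m*J²)
u(r) = 1/(-1 + r)
(L(-3, 1 - 1*(-5)) + u(-4))² = ((9 + (1 - 1*(-5))*(-3)²) + 1/(-1 - 4))² = ((9 + (1 + 5)*9) + 1/(-5))² = ((9 + 6*9) - ⅕)² = ((9 + 54) - ⅕)² = (63 - ⅕)² = (314/5)² = 98596/25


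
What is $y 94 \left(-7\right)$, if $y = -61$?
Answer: $40138$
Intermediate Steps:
$y 94 \left(-7\right) = \left(-61\right) 94 \left(-7\right) = \left(-5734\right) \left(-7\right) = 40138$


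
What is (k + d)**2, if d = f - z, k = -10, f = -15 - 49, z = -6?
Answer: 4624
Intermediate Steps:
f = -64
d = -58 (d = -64 - 1*(-6) = -64 + 6 = -58)
(k + d)**2 = (-10 - 58)**2 = (-68)**2 = 4624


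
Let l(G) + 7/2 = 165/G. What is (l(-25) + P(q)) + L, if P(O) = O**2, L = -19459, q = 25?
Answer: -188441/10 ≈ -18844.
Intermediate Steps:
l(G) = -7/2 + 165/G
(l(-25) + P(q)) + L = ((-7/2 + 165/(-25)) + 25**2) - 19459 = ((-7/2 + 165*(-1/25)) + 625) - 19459 = ((-7/2 - 33/5) + 625) - 19459 = (-101/10 + 625) - 19459 = 6149/10 - 19459 = -188441/10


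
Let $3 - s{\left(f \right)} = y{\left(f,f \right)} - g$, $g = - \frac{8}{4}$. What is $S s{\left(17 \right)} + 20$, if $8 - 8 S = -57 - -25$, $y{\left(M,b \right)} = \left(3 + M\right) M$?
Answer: $-1675$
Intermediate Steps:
$y{\left(M,b \right)} = M \left(3 + M\right)$
$g = -2$ ($g = \left(-8\right) \frac{1}{4} = -2$)
$s{\left(f \right)} = 1 - f \left(3 + f\right)$ ($s{\left(f \right)} = 3 - \left(f \left(3 + f\right) - -2\right) = 3 - \left(f \left(3 + f\right) + 2\right) = 3 - \left(2 + f \left(3 + f\right)\right) = 1 - f \left(3 + f\right)$)
$S = 5$ ($S = 1 - \frac{-57 - -25}{8} = 1 - \frac{-57 + 25}{8} = 1 - -4 = 1 + 4 = 5$)
$S s{\left(17 \right)} + 20 = 5 \left(1 - 17 \left(3 + 17\right)\right) + 20 = 5 \left(1 - 17 \cdot 20\right) + 20 = 5 \left(1 - 340\right) + 20 = 5 \left(-339\right) + 20 = -1695 + 20 = -1675$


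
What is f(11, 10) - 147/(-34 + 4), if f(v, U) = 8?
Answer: 129/10 ≈ 12.900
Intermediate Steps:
f(11, 10) - 147/(-34 + 4) = 8 - 147/(-34 + 4) = 8 - 147/(-30) = 8 - 1/30*(-147) = 8 + 49/10 = 129/10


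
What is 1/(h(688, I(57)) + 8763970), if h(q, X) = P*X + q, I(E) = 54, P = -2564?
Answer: 1/8626202 ≈ 1.1593e-7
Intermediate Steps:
h(q, X) = q - 2564*X (h(q, X) = -2564*X + q = q - 2564*X)
1/(h(688, I(57)) + 8763970) = 1/((688 - 2564*54) + 8763970) = 1/((688 - 138456) + 8763970) = 1/(-137768 + 8763970) = 1/8626202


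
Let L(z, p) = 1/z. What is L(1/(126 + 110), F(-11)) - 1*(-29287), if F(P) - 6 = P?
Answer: 29523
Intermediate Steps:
F(P) = 6 + P
L(1/(126 + 110), F(-11)) - 1*(-29287) = 1/(1/(126 + 110)) - 1*(-29287) = 1/(1/236) + 29287 = 236 + 29287 = 29523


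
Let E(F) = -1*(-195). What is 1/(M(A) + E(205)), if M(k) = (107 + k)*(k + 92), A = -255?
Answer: 1/24319 ≈ 4.1120e-5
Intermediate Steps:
E(F) = 195
M(k) = (92 + k)*(107 + k) (M(k) = (107 + k)*(92 + k) = (92 + k)*(107 + k))
1/(M(A) + E(205)) = 1/((9844 + (-255)² + 199*(-255)) + 195) = 1/((9844 + 65025 - 50745) + 195) = 1/(24124 + 195) = 1/24319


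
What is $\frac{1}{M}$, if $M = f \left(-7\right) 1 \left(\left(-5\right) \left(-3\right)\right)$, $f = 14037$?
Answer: $- \frac{1}{1473885} \approx -6.7848 \cdot 10^{-7}$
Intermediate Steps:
$M = -1473885$ ($M = 14037 \left(-7\right) 1 \left(\left(-5\right) \left(-3\right)\right) = 14037 \left(\left(-7\right) 15\right) = 14037 \left(-105\right) = -1473885$)
$\frac{1}{M} = \frac{1}{-1473885} = - \frac{1}{1473885}$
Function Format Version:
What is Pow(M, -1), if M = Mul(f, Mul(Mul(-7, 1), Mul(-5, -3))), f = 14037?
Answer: Rational(-1, 1473885) ≈ -6.7848e-7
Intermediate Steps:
M = -1473885 (M = Mul(14037, Mul(Mul(-7, 1), Mul(-5, -3))) = Mul(14037, Mul(-7, 15)) = Mul(14037, -105) = -1473885)
Pow(M, -1) = Pow(-1473885, -1) = Rational(-1, 1473885)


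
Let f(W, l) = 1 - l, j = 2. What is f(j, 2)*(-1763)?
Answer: 1763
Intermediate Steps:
f(j, 2)*(-1763) = (1 - 1*2)*(-1763) = (1 - 2)*(-1763) = -1*(-1763) = 1763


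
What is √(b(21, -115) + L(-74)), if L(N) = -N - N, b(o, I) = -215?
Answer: I*√67 ≈ 8.1853*I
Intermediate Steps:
L(N) = -2*N
√(b(21, -115) + L(-74)) = √(-215 - 2*(-74)) = √(-215 + 148) = √(-67) = I*√67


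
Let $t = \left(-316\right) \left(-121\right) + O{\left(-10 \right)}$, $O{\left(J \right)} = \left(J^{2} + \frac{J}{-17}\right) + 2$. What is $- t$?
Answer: $- \frac{651756}{17} \approx -38339.0$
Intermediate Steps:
$O{\left(J \right)} = 2 + J^{2} - \frac{J}{17}$ ($O{\left(J \right)} = \left(J^{2} - \frac{J}{17}\right) + 2 = 2 + J^{2} - \frac{J}{17}$)
$t = \frac{651756}{17}$ ($t = \left(-316\right) \left(-121\right) + \left(2 + \left(-10\right)^{2} - - \frac{10}{17}\right) = 38236 + \left(2 + 100 + \frac{10}{17}\right) = 38236 + \frac{1744}{17} = \frac{651756}{17} \approx 38339.0$)
$- t = \left(-1\right) \frac{651756}{17} = - \frac{651756}{17}$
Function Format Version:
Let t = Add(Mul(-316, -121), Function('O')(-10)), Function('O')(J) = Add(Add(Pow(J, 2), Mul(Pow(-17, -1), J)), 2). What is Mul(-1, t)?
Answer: Rational(-651756, 17) ≈ -38339.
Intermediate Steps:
Function('O')(J) = Add(2, Pow(J, 2), Mul(Rational(-1, 17), J)) (Function('O')(J) = Add(Add(Pow(J, 2), Mul(Rational(-1, 17), J)), 2) = Add(2, Pow(J, 2), Mul(Rational(-1, 17), J)))
t = Rational(651756, 17) (t = Add(Mul(-316, -121), Add(2, Pow(-10, 2), Mul(Rational(-1, 17), -10))) = Add(38236, Add(2, 100, Rational(10, 17))) = Add(38236, Rational(1744, 17)) = Rational(651756, 17) ≈ 38339.)
Mul(-1, t) = Mul(-1, Rational(651756, 17)) = Rational(-651756, 17)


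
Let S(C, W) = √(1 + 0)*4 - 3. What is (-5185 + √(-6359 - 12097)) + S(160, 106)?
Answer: -5184 + 2*I*√4614 ≈ -5184.0 + 135.85*I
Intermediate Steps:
S(C, W) = 1 (S(C, W) = √1*4 - 3 = 1*4 - 3 = 4 - 3 = 1)
(-5185 + √(-6359 - 12097)) + S(160, 106) = (-5185 + √(-6359 - 12097)) + 1 = (-5185 + √(-18456)) + 1 = (-5185 + 2*I*√4614) + 1 = -5184 + 2*I*√4614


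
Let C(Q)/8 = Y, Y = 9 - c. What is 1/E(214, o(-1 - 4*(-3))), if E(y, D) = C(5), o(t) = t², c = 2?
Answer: 1/56 ≈ 0.017857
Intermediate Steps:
Y = 7 (Y = 9 - 1*2 = 9 - 2 = 7)
C(Q) = 56 (C(Q) = 8*7 = 56)
E(y, D) = 56
1/E(214, o(-1 - 4*(-3))) = 1/56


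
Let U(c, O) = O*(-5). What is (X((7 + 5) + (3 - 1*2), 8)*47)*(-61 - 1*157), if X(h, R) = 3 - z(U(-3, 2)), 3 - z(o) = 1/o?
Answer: 5123/5 ≈ 1024.6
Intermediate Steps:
U(c, O) = -5*O
z(o) = 3 - 1/o
X(h, R) = -⅒ (X(h, R) = 3 - (3 - 1/((-5*2))) = 3 - (3 - 1/(-10)) = 3 - (3 - 1*(-⅒)) = 3 - (3 + ⅒) = 3 - 1*31/10 = 3 - 31/10 = -⅒)
(X((7 + 5) + (3 - 1*2), 8)*47)*(-61 - 1*157) = (-⅒*47)*(-61 - 1*157) = -47*(-61 - 157)/10 = -47/10*(-218) = 5123/5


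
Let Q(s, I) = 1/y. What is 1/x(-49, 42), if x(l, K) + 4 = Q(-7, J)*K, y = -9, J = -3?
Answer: -3/26 ≈ -0.11538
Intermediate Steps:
Q(s, I) = -1/9 (Q(s, I) = 1/(-9) = -1/9)
x(l, K) = -4 - K/9
1/x(-49, 42) = 1/(-4 - 1/9*42) = 1/(-4 - 14/3) = 1/(-26/3) = -3/26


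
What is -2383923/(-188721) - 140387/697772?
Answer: 545646914843/43894743204 ≈ 12.431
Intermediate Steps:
-2383923/(-188721) - 140387/697772 = -2383923*(-1/188721) - 140387*1/697772 = 794641/62907 - 140387/697772 = 545646914843/43894743204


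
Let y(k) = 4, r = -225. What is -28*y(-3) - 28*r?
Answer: 6188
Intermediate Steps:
-28*y(-3) - 28*r = -28*4 - 28*(-225) = -112 + 6300 = 6188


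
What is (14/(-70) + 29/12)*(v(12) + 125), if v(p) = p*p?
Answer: 35777/60 ≈ 596.28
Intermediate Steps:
v(p) = p**2
(14/(-70) + 29/12)*(v(12) + 125) = (14/(-70) + 29/12)*(12**2 + 125) = (14*(-1/70) + 29*(1/12))*(144 + 125) = (-1/5 + 29/12)*269 = (133/60)*269 = 35777/60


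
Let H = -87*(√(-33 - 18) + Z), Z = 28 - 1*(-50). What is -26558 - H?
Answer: -19772 + 87*I*√51 ≈ -19772.0 + 621.3*I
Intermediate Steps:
Z = 78 (Z = 28 + 50 = 78)
H = -6786 - 87*I*√51 (H = -87*(√(-33 - 18) + 78) = -87*(√(-51) + 78) = -87*(I*√51 + 78) = -87*(78 + I*√51) = -6786 - 87*I*√51 ≈ -6786.0 - 621.3*I)
-26558 - H = -26558 - (-6786 - 87*I*√51) = -26558 + (6786 + 87*I*√51) = -19772 + 87*I*√51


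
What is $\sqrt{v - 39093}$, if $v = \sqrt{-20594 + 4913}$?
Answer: $\sqrt{-39093 + i \sqrt{15681}} \approx 0.3167 + 197.72 i$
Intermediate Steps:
$v = i \sqrt{15681}$ ($v = \sqrt{-15681} = i \sqrt{15681} \approx 125.22 i$)
$\sqrt{v - 39093} = \sqrt{i \sqrt{15681} - 39093} = \sqrt{-39093 + i \sqrt{15681}}$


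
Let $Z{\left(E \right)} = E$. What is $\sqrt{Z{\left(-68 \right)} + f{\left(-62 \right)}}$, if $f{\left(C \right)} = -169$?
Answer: $i \sqrt{237} \approx 15.395 i$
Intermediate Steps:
$\sqrt{Z{\left(-68 \right)} + f{\left(-62 \right)}} = \sqrt{-68 - 169} = \sqrt{-237} = i \sqrt{237}$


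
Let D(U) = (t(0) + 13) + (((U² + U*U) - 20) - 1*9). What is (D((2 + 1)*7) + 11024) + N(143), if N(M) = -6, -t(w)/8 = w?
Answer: 11884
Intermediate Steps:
t(w) = -8*w
D(U) = -16 + 2*U² (D(U) = (-8*0 + 13) + (((U² + U*U) - 20) - 1*9) = (0 + 13) + (((U² + U²) - 20) - 9) = 13 + ((2*U² - 20) - 9) = 13 + ((-20 + 2*U²) - 9) = 13 + (-29 + 2*U²) = -16 + 2*U²)
(D((2 + 1)*7) + 11024) + N(143) = ((-16 + 2*((2 + 1)*7)²) + 11024) - 6 = ((-16 + 2*(3*7)²) + 11024) - 6 = ((-16 + 2*21²) + 11024) - 6 = ((-16 + 2*441) + 11024) - 6 = ((-16 + 882) + 11024) - 6 = (866 + 11024) - 6 = 11890 - 6 = 11884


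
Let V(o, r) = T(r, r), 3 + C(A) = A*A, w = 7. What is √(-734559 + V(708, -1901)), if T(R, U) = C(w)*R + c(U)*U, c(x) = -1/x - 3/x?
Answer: 41*I*√489 ≈ 906.65*I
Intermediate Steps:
C(A) = -3 + A² (C(A) = -3 + A*A = -3 + A²)
c(x) = -4/x
T(R, U) = -4 + 46*R (T(R, U) = (-3 + 7²)*R + (-4/U)*U = (-3 + 49)*R - 4 = 46*R - 4 = -4 + 46*R)
V(o, r) = -4 + 46*r
√(-734559 + V(708, -1901)) = √(-734559 + (-4 + 46*(-1901))) = √(-734559 + (-4 - 87446)) = √(-734559 - 87450) = √(-822009) = 41*I*√489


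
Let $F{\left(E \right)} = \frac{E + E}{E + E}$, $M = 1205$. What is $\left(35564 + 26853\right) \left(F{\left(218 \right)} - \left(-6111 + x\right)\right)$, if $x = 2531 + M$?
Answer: $148302792$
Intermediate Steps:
$x = 3736$ ($x = 2531 + 1205 = 3736$)
$F{\left(E \right)} = 1$ ($F{\left(E \right)} = \frac{2 E}{2 E} = 2 E \frac{1}{2 E} = 1$)
$\left(35564 + 26853\right) \left(F{\left(218 \right)} - \left(-6111 + x\right)\right) = \left(35564 + 26853\right) \left(1 + \left(6111 - 3736\right)\right) = 62417 \left(1 + \left(6111 - 3736\right)\right) = 62417 \left(1 + 2375\right) = 62417 \cdot 2376 = 148302792$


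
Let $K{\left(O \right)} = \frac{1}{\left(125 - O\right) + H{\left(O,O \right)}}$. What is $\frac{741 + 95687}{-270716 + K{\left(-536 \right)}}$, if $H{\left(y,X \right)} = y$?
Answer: $- \frac{12053500}{33839499} \approx -0.3562$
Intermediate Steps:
$K{\left(O \right)} = \frac{1}{125}$ ($K{\left(O \right)} = \frac{1}{\left(125 - O\right) + O} = \frac{1}{125}$)
$\frac{741 + 95687}{-270716 + K{\left(-536 \right)}} = \frac{741 + 95687}{-270716 + \frac{1}{125}} = \frac{96428}{- \frac{33839499}{125}} = 96428 \left(- \frac{125}{33839499}\right) = - \frac{12053500}{33839499}$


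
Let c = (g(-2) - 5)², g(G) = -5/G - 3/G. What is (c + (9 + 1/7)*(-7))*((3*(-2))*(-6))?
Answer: -2268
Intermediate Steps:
g(G) = -8/G
c = 1 (c = (-8/(-2) - 5)² = (-8*(-½) - 5)² = (4 - 5)² = (-1)² = 1)
(c + (9 + 1/7)*(-7))*((3*(-2))*(-6)) = (1 + (9 + 1/7)*(-7))*((3*(-2))*(-6)) = (1 + (9 + ⅐)*(-7))*(-6*(-6)) = (1 + (64/7)*(-7))*36 = (1 - 64)*36 = -63*36 = -2268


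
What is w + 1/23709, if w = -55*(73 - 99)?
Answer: 33903871/23709 ≈ 1430.0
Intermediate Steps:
w = 1430 (w = -55*(-26) = 1430)
w + 1/23709 = 1430 + 1/23709 = 33903871/23709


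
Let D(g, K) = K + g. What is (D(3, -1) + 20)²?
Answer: 484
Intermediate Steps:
(D(3, -1) + 20)² = ((-1 + 3) + 20)² = (2 + 20)² = 22² = 484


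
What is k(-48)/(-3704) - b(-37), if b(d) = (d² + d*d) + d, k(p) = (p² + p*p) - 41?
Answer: -10009071/3704 ≈ -2702.2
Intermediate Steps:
k(p) = -41 + 2*p² (k(p) = (p² + p²) - 41 = 2*p² - 41 = -41 + 2*p²)
b(d) = d + 2*d² (b(d) = (d² + d²) + d = 2*d² + d = d + 2*d²)
k(-48)/(-3704) - b(-37) = (-41 + 2*(-48)²)/(-3704) - (-37)*(1 + 2*(-37)) = (-41 + 2*2304)*(-1/3704) - (-37)*(1 - 74) = (-41 + 4608)*(-1/3704) - (-37)*(-73) = 4567*(-1/3704) - 1*2701 = -4567/3704 - 2701 = -10009071/3704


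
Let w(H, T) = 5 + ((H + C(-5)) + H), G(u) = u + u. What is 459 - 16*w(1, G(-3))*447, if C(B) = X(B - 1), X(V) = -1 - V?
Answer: -85365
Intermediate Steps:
C(B) = -B (C(B) = -1 - (B - 1) = -1 - (-1 + B) = -1 + (1 - B) = -B)
G(u) = 2*u
w(H, T) = 10 + 2*H (w(H, T) = 5 + ((H - 1*(-5)) + H) = 5 + ((H + 5) + H) = 5 + ((5 + H) + H) = 5 + (5 + 2*H) = 10 + 2*H)
459 - 16*w(1, G(-3))*447 = 459 - 16*(10 + 2*1)*447 = 459 - 16*(10 + 2)*447 = 459 - 16*12*447 = 459 - 192*447 = 459 - 85824 = -85365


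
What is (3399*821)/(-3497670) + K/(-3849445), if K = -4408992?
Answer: 28357688909/81600535110 ≈ 0.34752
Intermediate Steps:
(3399*821)/(-3497670) + K/(-3849445) = (3399*821)/(-3497670) - 4408992/(-3849445) = 2790579*(-1/3497670) - 4408992*(-1/3849445) = -84563/105990 + 4408992/3849445 = 28357688909/81600535110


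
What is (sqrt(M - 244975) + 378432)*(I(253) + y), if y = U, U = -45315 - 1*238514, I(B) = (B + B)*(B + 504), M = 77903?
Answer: 37545374016 + 396852*I*sqrt(10442) ≈ 3.7545e+10 + 4.0553e+7*I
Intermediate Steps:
I(B) = 2*B*(504 + B) (I(B) = (2*B)*(504 + B) = 2*B*(504 + B))
U = -283829 (U = -45315 - 238514 = -283829)
y = -283829
(sqrt(M - 244975) + 378432)*(I(253) + y) = (sqrt(77903 - 244975) + 378432)*(2*253*(504 + 253) - 283829) = (sqrt(-167072) + 378432)*(2*253*757 - 283829) = (4*I*sqrt(10442) + 378432)*(383042 - 283829) = (378432 + 4*I*sqrt(10442))*99213 = 37545374016 + 396852*I*sqrt(10442)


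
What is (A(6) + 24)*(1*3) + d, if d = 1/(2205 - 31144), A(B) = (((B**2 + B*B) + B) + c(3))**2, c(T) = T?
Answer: 571689944/28939 ≈ 19755.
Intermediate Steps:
A(B) = (3 + B + 2*B**2)**2 (A(B) = (((B**2 + B*B) + B) + 3)**2 = (((B**2 + B**2) + B) + 3)**2 = ((2*B**2 + B) + 3)**2 = ((B + 2*B**2) + 3)**2 = (3 + B + 2*B**2)**2)
d = -1/28939 (d = 1/(-28939) = -1/28939 ≈ -3.4555e-5)
(A(6) + 24)*(1*3) + d = ((3 + 6 + 2*6**2)**2 + 24)*(1*3) - 1/28939 = ((3 + 6 + 2*36)**2 + 24)*3 - 1/28939 = ((3 + 6 + 72)**2 + 24)*3 - 1/28939 = (81**2 + 24)*3 - 1/28939 = (6561 + 24)*3 - 1/28939 = 6585*3 - 1/28939 = 19755 - 1/28939 = 571689944/28939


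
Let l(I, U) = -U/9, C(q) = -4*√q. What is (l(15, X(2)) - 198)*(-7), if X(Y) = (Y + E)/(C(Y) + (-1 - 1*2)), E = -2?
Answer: 1386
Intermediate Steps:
X(Y) = (-2 + Y)/(-3 - 4*√Y) (X(Y) = (Y - 2)/(-4*√Y + (-1 - 1*2)) = (-2 + Y)/(-4*√Y + (-1 - 2)) = (-2 + Y)/(-4*√Y - 3) = (-2 + Y)/(-3 - 4*√Y))
l(I, U) = -U/9 (l(I, U) = -U*(⅑) = -U/9)
(l(15, X(2)) - 198)*(-7) = (-(2 - 1*2)/(9*(3 + 4*√2)) - 198)*(-7) = (-(2 - 2)/(9*(3 + 4*√2)) - 198)*(-7) = (-0/(9*(3 + 4*√2)) - 198)*(-7) = (-⅑*0 - 198)*(-7) = (0 - 198)*(-7) = -198*(-7) = 1386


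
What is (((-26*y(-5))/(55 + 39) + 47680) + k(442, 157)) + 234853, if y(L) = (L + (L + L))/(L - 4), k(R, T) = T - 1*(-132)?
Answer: 39877837/141 ≈ 2.8282e+5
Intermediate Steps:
k(R, T) = 132 + T (k(R, T) = T + 132 = 132 + T)
y(L) = 3*L/(-4 + L) (y(L) = (L + 2*L)/(-4 + L) = (3*L)/(-4 + L) = 3*L/(-4 + L))
(((-26*y(-5))/(55 + 39) + 47680) + k(442, 157)) + 234853 = (((-78*(-5)/(-4 - 5))/(55 + 39) + 47680) + (132 + 157)) + 234853 = ((-78*(-5)/(-9)/94 + 47680) + 289) + 234853 = ((-78*(-5)*(-1)/9*(1/94) + 47680) + 289) + 234853 = ((-26*5/3*(1/94) + 47680) + 289) + 234853 = ((-130/3*1/94 + 47680) + 289) + 234853 = ((-65/141 + 47680) + 289) + 234853 = (6722815/141 + 289) + 234853 = 6763564/141 + 234853 = 39877837/141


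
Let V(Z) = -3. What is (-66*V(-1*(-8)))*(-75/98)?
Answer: -7425/49 ≈ -151.53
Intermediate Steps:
(-66*V(-1*(-8)))*(-75/98) = (-66*(-3))*(-75/98) = 198*(-75*1/98) = 198*(-75/98) = -7425/49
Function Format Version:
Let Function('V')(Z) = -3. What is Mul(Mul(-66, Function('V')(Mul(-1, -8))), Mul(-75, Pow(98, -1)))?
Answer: Rational(-7425, 49) ≈ -151.53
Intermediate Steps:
Mul(Mul(-66, Function('V')(Mul(-1, -8))), Mul(-75, Pow(98, -1))) = Mul(Mul(-66, -3), Mul(-75, Pow(98, -1))) = Mul(198, Mul(-75, Rational(1, 98))) = Mul(198, Rational(-75, 98)) = Rational(-7425, 49)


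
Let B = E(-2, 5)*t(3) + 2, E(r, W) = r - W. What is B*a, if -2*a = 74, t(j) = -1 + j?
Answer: 444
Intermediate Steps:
a = -37 (a = -½*74 = -37)
B = -12 (B = (-2 - 1*5)*(-1 + 3) + 2 = (-2 - 5)*2 + 2 = -7*2 + 2 = -14 + 2 = -12)
B*a = -12*(-37) = 444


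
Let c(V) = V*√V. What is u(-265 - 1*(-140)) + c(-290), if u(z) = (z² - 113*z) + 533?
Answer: 30283 - 290*I*√290 ≈ 30283.0 - 4938.5*I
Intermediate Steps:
c(V) = V^(3/2)
u(z) = 533 + z² - 113*z
u(-265 - 1*(-140)) + c(-290) = (533 + (-265 - 1*(-140))² - 113*(-265 - 1*(-140))) + (-290)^(3/2) = (533 + (-265 + 140)² - 113*(-265 + 140)) - 290*I*√290 = (533 + (-125)² - 113*(-125)) - 290*I*√290 = (533 + 15625 + 14125) - 290*I*√290 = 30283 - 290*I*√290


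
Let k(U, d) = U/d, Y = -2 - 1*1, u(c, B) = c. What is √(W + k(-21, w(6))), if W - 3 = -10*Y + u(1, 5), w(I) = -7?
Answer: √37 ≈ 6.0828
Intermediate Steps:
Y = -3 (Y = -2 - 1 = -3)
W = 34 (W = 3 + (-10*(-3) + 1) = 3 + (30 + 1) = 3 + 31 = 34)
√(W + k(-21, w(6))) = √(34 - 21/(-7)) = √(34 - 21*(-⅐)) = √(34 + 3) = √37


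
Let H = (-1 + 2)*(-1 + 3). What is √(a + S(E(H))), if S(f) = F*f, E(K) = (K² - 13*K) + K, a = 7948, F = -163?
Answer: 2*√2802 ≈ 105.87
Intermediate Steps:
H = 2 (H = 1*2 = 2)
E(K) = K² - 12*K
S(f) = -163*f
√(a + S(E(H))) = √(7948 - 326*(-12 + 2)) = √(7948 - 326*(-10)) = √(7948 - 163*(-20)) = √(7948 + 3260) = √11208 = 2*√2802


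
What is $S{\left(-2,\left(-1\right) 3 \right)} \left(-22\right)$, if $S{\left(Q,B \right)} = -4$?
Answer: $88$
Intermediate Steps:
$S{\left(-2,\left(-1\right) 3 \right)} \left(-22\right) = \left(-4\right) \left(-22\right) = 88$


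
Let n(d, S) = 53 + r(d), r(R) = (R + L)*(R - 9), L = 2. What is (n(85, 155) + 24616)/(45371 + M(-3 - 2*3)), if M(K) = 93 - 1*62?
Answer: 10427/15134 ≈ 0.68898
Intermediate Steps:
r(R) = (-9 + R)*(2 + R) (r(R) = (R + 2)*(R - 9) = (2 + R)*(-9 + R) = (-9 + R)*(2 + R))
n(d, S) = 35 + d² - 7*d (n(d, S) = 53 + (-18 + d² - 7*d) = 35 + d² - 7*d)
M(K) = 31 (M(K) = 93 - 62 = 31)
(n(85, 155) + 24616)/(45371 + M(-3 - 2*3)) = ((35 + 85² - 7*85) + 24616)/(45371 + 31) = ((35 + 7225 - 595) + 24616)/45402 = (6665 + 24616)*(1/45402) = 31281*(1/45402) = 10427/15134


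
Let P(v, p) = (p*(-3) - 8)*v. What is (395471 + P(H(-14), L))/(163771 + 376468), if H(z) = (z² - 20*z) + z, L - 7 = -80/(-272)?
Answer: 6488311/9184063 ≈ 0.70648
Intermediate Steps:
L = 124/17 (L = 7 - 80/(-272) = 7 - 80*(-1/272) = 7 + 5/17 = 124/17 ≈ 7.2941)
H(z) = z² - 19*z
P(v, p) = v*(-8 - 3*p) (P(v, p) = (-3*p - 8)*v = (-8 - 3*p)*v = v*(-8 - 3*p))
(395471 + P(H(-14), L))/(163771 + 376468) = (395471 - (-14*(-19 - 14))*(8 + 3*(124/17)))/(163771 + 376468) = (395471 - (-14*(-33))*(8 + 372/17))/540239 = (395471 - 1*462*508/17)*(1/540239) = (395471 - 234696/17)*(1/540239) = (6488311/17)*(1/540239) = 6488311/9184063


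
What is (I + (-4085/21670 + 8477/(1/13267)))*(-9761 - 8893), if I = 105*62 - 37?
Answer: -4546432952957217/2167 ≈ -2.0980e+12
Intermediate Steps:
I = 6473 (I = 6510 - 37 = 6473)
(I + (-4085/21670 + 8477/(1/13267)))*(-9761 - 8893) = (6473 + (-4085/21670 + 8477/(1/13267)))*(-9761 - 8893) = (6473 + (-4085*1/21670 + 8477/(1/13267)))*(-18654) = (6473 + (-817/4334 + 8477*13267))*(-18654) = (6473 + (-817/4334 + 112464359))*(-18654) = (6473 + 487420531089/4334)*(-18654) = (487448585071/4334)*(-18654) = -4546432952957217/2167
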